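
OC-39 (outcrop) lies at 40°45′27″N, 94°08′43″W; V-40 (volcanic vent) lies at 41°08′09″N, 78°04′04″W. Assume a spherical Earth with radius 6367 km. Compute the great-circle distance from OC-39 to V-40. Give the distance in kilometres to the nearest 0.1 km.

1348.2 km

OC-39: φ = +40.75750°, λ = -94.14528°
V-40: φ = +41.13583°, λ = -78.06778°
Δφ = 0.3783°,  Δλ = 16.0775°
a = sin²(Δφ/2) + cos φ₁ cos φ₂ sin²(Δλ/2) = 0.011168
c = 2·arcsin(√a) = 0.211749 rad = 12.1323°
d = R·c = 6367 × 0.211749 = 1348.2 km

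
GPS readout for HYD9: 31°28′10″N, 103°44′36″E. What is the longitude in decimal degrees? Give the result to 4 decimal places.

103.7433°E

103° + 44′/60 + 36″/3600 = 103 + 0.73333 + 0.01000 = 103.7433°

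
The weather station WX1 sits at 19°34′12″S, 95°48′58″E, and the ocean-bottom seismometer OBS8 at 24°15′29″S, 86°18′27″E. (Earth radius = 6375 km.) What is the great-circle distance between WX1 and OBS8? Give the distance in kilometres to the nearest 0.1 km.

1111.0 km

WX1: φ = -19.57000°, λ = +95.81611°
OBS8: φ = -24.25806°, λ = +86.30750°
Δφ = -4.6881°,  Δλ = -9.5086°
a = sin²(Δφ/2) + cos φ₁ cos φ₂ sin²(Δλ/2) = 0.007574
c = 2·arcsin(√a) = 0.174278 rad = 9.9854°
d = R·c = 6375 × 0.174278 = 1111.0 km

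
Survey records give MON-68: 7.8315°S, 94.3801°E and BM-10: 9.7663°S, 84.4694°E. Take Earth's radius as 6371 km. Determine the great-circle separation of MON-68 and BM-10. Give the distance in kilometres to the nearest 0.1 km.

1110.0 km

Δφ = -1.9348°,  Δλ = -9.9107°
a = sin²(Δφ/2) + cos φ₁ cos φ₂ sin²(Δλ/2) = 0.007570
c = 2·arcsin(√a) = 0.174229 rad = 9.9826°
d = R·c = 6371 × 0.174229 = 1110.0 km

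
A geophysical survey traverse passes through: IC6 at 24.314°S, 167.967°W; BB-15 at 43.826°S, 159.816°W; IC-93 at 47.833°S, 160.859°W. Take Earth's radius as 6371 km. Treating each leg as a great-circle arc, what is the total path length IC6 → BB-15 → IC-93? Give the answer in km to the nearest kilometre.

2746 km

IC6→BB-15: c = 0.359906 rad, d = 2292.96 km
BB-15→IC-93: c = 0.071074 rad, d = 452.81 km
Total = 2292.96 + 452.81 = 2745.78 km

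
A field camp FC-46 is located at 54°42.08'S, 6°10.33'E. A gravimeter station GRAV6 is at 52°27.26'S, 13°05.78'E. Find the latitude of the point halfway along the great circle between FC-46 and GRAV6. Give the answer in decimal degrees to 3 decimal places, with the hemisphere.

53.628°S

FC-46: φ = -54.70133°, λ = +6.17217°
GRAV6: φ = -52.45433°, λ = +13.09633°
Bx = cos φ₂ cos Δλ = 0.604949,  By = cos φ₂ sin Δλ = 0.073466
φₘ = atan2(sin φ₁ + sin φ₂, √((cos φ₁ + Bx)² + By²)) = -53.62779°
λₘ = λ₁ + atan2(By, cos φ₁ + Bx) = 9.72638°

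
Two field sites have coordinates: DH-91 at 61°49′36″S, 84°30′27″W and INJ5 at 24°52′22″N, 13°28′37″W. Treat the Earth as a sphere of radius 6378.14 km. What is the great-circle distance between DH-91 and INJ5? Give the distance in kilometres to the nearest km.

11509 km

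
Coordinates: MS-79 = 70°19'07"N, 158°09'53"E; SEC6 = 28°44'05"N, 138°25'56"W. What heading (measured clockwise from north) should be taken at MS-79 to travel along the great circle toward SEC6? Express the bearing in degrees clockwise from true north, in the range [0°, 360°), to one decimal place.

104.8°

MS-79: φ = +70.31861°, λ = +158.16472°
SEC6: φ = +28.73472°, λ = -138.43222°
Δλ = 63.4031°
y = sin Δλ · cos φ₂ = 0.784065
x = cos φ₁ sin φ₂ − sin φ₁ cos φ₂ cos Δλ = -0.207730
θ = atan2(y, x) = 104.8390° → 104.8390° (mod 360°)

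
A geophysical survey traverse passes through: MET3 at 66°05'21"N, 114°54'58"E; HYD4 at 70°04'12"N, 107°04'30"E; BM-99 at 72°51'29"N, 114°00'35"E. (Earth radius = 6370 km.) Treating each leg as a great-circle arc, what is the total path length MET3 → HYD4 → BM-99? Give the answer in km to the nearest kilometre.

943 km

MET3: φ = +66.08917°, λ = +114.91611°
HYD4: φ = +70.07000°, λ = +107.07500°
BM-99: φ = +72.85806°, λ = +114.00972°
MET3→HYD4: c = 0.086101 rad, d = 548.47 km
HYD4→BM-99: c = 0.061957 rad, d = 394.66 km
Total = 548.47 + 394.66 = 943.13 km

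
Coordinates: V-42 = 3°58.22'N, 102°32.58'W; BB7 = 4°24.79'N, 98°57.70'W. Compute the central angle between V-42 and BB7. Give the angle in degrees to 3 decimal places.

V-42: φ = +3.97033°, λ = -102.54300°
BB7: φ = +4.41317°, λ = -98.96167°
Δφ = 0.4428°,  Δλ = 3.5813°
a = sin²(Δφ/2) + cos φ₁ cos φ₂ sin²(Δλ/2) = 0.000986
c = 2·arcsin(√a) = 0.062816 rad = 3.5991°

3.599°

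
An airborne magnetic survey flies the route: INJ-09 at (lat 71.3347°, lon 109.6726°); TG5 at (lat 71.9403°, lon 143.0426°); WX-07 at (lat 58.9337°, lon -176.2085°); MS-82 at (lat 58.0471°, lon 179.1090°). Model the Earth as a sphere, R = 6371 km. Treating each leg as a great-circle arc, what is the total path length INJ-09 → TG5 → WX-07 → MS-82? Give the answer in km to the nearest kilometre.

INJ-09→TG5: c = 0.181427 rad, d = 1155.87 km
TG5→WX-07: c = 0.360946 rad, d = 2299.59 km
WX-07→MS-82: c = 0.045418 rad, d = 289.36 km
Total = 1155.87 + 2299.59 + 289.36 = 3744.82 km

3745 km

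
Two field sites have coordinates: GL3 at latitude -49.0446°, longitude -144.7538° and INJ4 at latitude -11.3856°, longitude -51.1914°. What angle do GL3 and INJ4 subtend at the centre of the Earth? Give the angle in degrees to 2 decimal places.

83.73°

Δφ = 37.6590°,  Δλ = 93.5624°
a = sin²(Δφ/2) + cos φ₁ cos φ₂ sin²(Δλ/2) = 0.445419
c = 2·arcsin(√a) = 1.461416 rad = 83.7330°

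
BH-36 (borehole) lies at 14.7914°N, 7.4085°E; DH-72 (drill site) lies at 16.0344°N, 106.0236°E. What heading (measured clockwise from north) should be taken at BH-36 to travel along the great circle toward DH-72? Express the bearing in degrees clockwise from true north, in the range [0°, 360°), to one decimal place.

72.3°

Δλ = 98.6151°
y = sin Δλ · cos φ₂ = 0.950252
x = cos φ₁ sin φ₂ − sin φ₁ cos φ₂ cos Δλ = 0.303816
θ = atan2(y, x) = 72.2698° → 72.2698° (mod 360°)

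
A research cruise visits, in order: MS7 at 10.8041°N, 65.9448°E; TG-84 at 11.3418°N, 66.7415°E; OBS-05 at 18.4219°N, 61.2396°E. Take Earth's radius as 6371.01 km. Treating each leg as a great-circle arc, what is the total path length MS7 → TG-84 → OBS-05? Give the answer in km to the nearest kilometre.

MS7→TG-84: c = 0.016562 rad, d = 105.51 km
TG-84→OBS-05: c = 0.154496 rad, d = 984.29 km
Total = 105.51 + 984.29 = 1089.81 km

1090 km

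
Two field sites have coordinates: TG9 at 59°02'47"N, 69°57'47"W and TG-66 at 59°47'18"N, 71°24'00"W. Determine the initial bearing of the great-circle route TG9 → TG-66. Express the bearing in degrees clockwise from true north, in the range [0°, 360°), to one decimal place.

TG9: φ = +59.04639°, λ = -69.96306°
TG-66: φ = +59.78833°, λ = -71.40000°
Δλ = -1.4369°
y = sin Δλ · cos φ₂ = -0.012619
x = cos φ₁ sin φ₂ − sin φ₁ cos φ₂ cos Δλ = 0.013085
θ = atan2(y, x) = -43.9609° → 316.0391° (mod 360°)

316.0°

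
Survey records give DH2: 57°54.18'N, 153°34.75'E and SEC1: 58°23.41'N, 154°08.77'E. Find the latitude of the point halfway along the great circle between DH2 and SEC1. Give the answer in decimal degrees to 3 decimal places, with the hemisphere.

58.147°N

DH2: φ = +57.90300°, λ = +153.57917°
SEC1: φ = +58.39017°, λ = +154.14617°
Bx = cos φ₂ cos Δλ = 0.524106,  By = cos φ₂ sin Δλ = 0.005187
φₘ = atan2(sin φ₁ + sin φ₂, √((cos φ₁ + Bx)² + By²)) = 58.14690°
λₘ = λ₁ + atan2(By, cos φ₁ + Bx) = 153.86073°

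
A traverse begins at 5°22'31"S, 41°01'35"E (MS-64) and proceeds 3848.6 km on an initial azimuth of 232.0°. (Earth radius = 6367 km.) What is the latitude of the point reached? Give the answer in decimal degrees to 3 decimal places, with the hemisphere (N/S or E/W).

MS-64: φ = -5.37528°, λ = +41.02639°
δ = d/R = 3848.6/6367 = 0.604460 rad
φ₂ = arcsin(sin φ₁ cos δ + cos φ₁ sin δ cos θ)
   = arcsin(-0.09368·0.82281 + 0.99560·0.56832·-0.61566) = -25.17805°
λ₂ = λ₁ + atan2(sin θ sin δ cos φ₁, cos δ − sin φ₁ sin φ₂) = 11.36605°

25.178°S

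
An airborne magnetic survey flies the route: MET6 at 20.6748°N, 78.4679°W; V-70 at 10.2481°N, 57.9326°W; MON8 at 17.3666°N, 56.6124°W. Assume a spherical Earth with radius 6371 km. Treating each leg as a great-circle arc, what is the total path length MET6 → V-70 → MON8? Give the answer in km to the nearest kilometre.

MET6→V-70: c = 0.389802 rad, d = 2483.43 km
V-70→MON8: c = 0.126237 rad, d = 804.26 km
Total = 2483.43 + 804.26 = 3287.69 km

3288 km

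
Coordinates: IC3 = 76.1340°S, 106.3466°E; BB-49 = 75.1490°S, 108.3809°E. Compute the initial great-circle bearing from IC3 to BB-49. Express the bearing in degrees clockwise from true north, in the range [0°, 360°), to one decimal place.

28.1°

Δλ = 2.0343°
y = sin Δλ · cos φ₂ = 0.009098
x = cos φ₁ sin φ₂ − sin φ₁ cos φ₂ cos Δλ = 0.017034
θ = atan2(y, x) = 28.1081° → 28.1081° (mod 360°)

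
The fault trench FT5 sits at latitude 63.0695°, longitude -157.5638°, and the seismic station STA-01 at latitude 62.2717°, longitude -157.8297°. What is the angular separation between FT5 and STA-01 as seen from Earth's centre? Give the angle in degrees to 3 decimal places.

0.807°

Δφ = -0.7978°,  Δλ = -0.2659°
a = sin²(Δφ/2) + cos φ₁ cos φ₂ sin²(Δλ/2) = 0.000050
c = 2·arcsin(√a) = 0.014086 rad = 0.8071°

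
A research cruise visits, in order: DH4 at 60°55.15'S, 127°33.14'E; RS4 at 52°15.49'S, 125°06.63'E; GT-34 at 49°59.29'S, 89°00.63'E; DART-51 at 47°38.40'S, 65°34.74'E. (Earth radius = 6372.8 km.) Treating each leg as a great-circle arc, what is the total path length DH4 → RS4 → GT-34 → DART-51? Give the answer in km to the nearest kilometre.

DH4: φ = -60.91917°, λ = +127.55233°
RS4: φ = -52.25817°, λ = +125.11050°
GT-34: φ = -49.98817°, λ = +89.01050°
DART-51: φ = -47.64000°, λ = +65.57900°
DH4→RS4: c = 0.152946 rad, d = 974.70 km
RS4→GT-34: c = 0.393299 rad, d = 2506.42 km
GT-34→DART-51: c = 0.271252 rad, d = 1728.63 km
Total = 974.70 + 2506.42 + 1728.63 = 5209.75 km

5210 km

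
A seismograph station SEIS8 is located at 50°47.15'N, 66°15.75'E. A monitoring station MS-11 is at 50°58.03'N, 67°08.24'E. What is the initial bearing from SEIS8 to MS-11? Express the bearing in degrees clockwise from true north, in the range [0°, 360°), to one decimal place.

71.5°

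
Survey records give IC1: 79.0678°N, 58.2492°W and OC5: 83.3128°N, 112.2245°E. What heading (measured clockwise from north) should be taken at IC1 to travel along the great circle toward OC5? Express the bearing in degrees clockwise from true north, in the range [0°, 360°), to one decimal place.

3.7°

Δλ = 170.4737°
y = sin Δλ · cos φ₂ = 0.019272
x = cos φ₁ sin φ₂ − sin φ₁ cos φ₂ cos Δλ = 0.301116
θ = atan2(y, x) = 3.6621° → 3.6621° (mod 360°)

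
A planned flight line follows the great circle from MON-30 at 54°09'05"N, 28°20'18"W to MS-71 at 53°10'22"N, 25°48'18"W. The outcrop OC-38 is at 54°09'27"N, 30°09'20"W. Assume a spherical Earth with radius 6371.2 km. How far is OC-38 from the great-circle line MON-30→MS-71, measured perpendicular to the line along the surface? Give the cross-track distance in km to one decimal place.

MON-30: φ = +54.15139°, λ = -28.33833°
MS-71: φ = +53.17278°, λ = -25.80500°
OC-38: φ = +54.15750°, λ = -30.15556°
δ₁₃ = central angle MON-30→OC-38 = 0.018573 rad  (haversine)
θ₁₃ = bearing MON-30→OC-38 = 271.066°,  θ₁₂ = bearing MON-30→MS-71 = 122.076°
dₓₜ = R·arcsin(sin δ₁₃ · sin(θ₁₃ − θ₁₂)) = 6371.2·arcsin(0.01857·sin(148.989°)) = 60.962 km
|dₓₜ| = 60.962 km

61.0 km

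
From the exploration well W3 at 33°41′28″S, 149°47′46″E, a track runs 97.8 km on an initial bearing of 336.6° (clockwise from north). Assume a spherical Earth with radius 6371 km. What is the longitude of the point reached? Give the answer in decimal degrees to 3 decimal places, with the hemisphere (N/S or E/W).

149.380°E

W3: φ = -33.69111°, λ = +149.79611°
δ = d/R = 97.8/6371 = 0.015351 rad
φ₂ = arcsin(sin φ₁ cos δ + cos φ₁ sin δ cos θ)
   = arcsin(-0.55472·0.99988 + 0.83204·0.01535·0.91775) = -32.88321°
λ₂ = λ₁ + atan2(sin θ sin δ cos φ₁, cos δ − sin φ₁ sin φ₂) = 149.38017°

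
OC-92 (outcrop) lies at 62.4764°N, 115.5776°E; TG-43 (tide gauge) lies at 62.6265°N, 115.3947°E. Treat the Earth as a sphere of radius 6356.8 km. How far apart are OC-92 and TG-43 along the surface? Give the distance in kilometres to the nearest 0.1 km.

19.1 km

Δφ = 0.1501°,  Δλ = -0.1829°
a = sin²(Δφ/2) + cos φ₁ cos φ₂ sin²(Δλ/2) = 0.000002
c = 2·arcsin(√a) = 0.003005 rad = 0.1722°
d = R·c = 6356.8 × 0.003005 = 19.1 km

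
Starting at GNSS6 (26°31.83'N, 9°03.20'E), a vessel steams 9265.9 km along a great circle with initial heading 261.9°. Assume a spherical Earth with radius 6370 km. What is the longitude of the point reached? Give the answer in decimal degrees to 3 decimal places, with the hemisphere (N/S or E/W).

GNSS6: φ = +26.53050°, λ = +9.05333°
δ = d/R = 9265.9/6370 = 1.454615 rad
φ₂ = arcsin(sin φ₁ cos δ + cos φ₁ sin δ cos θ)
   = arcsin(0.44667·0.11592 + 0.89470·0.99326·-0.14090) = -4.21134°
λ₂ = λ₁ + atan2(sin θ sin δ cos φ₁, cos δ − sin φ₁ sin φ₂) = -71.35207°

71.352°W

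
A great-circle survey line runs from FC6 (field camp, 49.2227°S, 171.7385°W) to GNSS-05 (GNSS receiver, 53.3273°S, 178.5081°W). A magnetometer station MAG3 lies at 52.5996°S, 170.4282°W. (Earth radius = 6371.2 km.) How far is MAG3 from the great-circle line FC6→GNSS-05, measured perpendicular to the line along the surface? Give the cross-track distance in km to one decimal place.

322.4 km

δ₁₃ = central angle FC6→MAG3 = 0.060673 rad  (haversine)
θ₁₃ = bearing FC6→MAG3 = 166.759°,  θ₁₂ = bearing FC6→GNSS-05 = 223.291°
dₓₜ = R·arcsin(sin δ₁₃ · sin(θ₁₃ − θ₁₂)) = 6371.2·arcsin(0.06064·sin(-56.533°)) = -322.411 km
|dₓₜ| = 322.411 km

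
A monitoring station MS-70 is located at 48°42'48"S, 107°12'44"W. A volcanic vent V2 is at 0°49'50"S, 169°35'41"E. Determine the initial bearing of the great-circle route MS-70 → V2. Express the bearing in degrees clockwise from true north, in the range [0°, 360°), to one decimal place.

274.6°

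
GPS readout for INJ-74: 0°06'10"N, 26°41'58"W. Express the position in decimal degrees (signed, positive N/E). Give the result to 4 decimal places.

+0.1028°, -26.6994°

lat: 0.1028° N → +0.1028°
lon: 26.6994° W → -26.6994°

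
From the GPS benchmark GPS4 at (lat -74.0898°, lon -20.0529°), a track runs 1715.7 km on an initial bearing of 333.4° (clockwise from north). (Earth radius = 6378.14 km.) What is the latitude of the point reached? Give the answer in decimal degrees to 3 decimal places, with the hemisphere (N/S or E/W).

δ = d/R = 1715.7/6378.14 = 0.268997 rad
φ₂ = arcsin(sin φ₁ cos δ + cos φ₁ sin δ cos θ)
   = arcsin(-0.96169·0.96404 + 0.27413·0.26576·0.89415) = -59.53796°
λ₂ = λ₁ + atan2(sin θ sin δ cos φ₁, cos δ − sin φ₁ sin φ₂) = -33.62838°

59.538°S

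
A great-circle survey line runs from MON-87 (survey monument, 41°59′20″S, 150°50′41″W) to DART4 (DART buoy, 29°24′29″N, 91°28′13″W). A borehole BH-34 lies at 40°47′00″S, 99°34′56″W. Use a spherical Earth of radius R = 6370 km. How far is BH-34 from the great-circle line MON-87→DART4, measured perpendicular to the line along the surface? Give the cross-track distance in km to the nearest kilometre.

3463 km

MON-87: φ = -41.98889°, λ = -150.84472°
DART4: φ = +29.40806°, λ = -91.47028°
BH-34: φ = -40.78333°, λ = -99.58222°
δ₁₃ = central angle MON-87→BH-34 = 0.661366 rad  (haversine)
θ₁₃ = bearing MON-87→BH-34 = 105.926°,  θ₁₂ = bearing MON-87→DART4 = 48.559°
dₓₜ = R·arcsin(sin δ₁₃ · sin(θ₁₃ − θ₁₂)) = 6370·arcsin(0.61420·sin(57.367°)) = 3462.897 km
|dₓₜ| = 3462.897 km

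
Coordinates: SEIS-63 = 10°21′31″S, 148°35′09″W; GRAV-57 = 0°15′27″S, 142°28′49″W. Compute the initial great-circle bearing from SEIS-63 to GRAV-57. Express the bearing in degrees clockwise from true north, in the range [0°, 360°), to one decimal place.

SEIS-63: φ = -10.35861°, λ = -148.58583°
GRAV-57: φ = -0.25750°, λ = -142.48028°
Δλ = 6.1056°
y = sin Δλ · cos φ₂ = 0.106359
x = cos φ₁ sin φ₂ − sin φ₁ cos φ₂ cos Δλ = 0.174366
θ = atan2(y, x) = 31.3823° → 31.3823° (mod 360°)

31.4°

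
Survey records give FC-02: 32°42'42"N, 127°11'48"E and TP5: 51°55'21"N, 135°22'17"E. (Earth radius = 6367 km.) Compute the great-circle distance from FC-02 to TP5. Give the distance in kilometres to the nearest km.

FC-02: φ = +32.71167°, λ = +127.19667°
TP5: φ = +51.92250°, λ = +135.37139°
Δφ = 19.2108°,  Δλ = 8.1747°
a = sin²(Δφ/2) + cos φ₁ cos φ₂ sin²(Δλ/2) = 0.030479
c = 2·arcsin(√a) = 0.350965 rad = 20.1088°
d = R·c = 6367 × 0.350965 = 2234.6 km

2235 km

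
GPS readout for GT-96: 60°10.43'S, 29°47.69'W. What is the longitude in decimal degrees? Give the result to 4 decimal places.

29° + 47.69′/60 = 29 + 0.79483 = 29.7948°

29.7948°W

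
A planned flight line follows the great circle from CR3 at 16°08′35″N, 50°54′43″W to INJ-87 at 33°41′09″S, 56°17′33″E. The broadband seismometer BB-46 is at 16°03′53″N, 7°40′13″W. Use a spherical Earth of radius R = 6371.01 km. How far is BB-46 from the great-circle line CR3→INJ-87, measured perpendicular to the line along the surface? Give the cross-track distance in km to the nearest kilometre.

2577 km

CR3: φ = +16.14306°, λ = -50.91194°
INJ-87: φ = -33.68583°, λ = +56.29250°
BB-46: φ = +16.06472°, λ = -7.67028°
δ₁₃ = central angle CR3→BB-46 = 0.723700 rad  (haversine)
θ₁₃ = bearing CR3→BB-46 = 83.829°,  θ₁₂ = bearing CR3→INJ-87 = 120.293°
dₓₜ = R·arcsin(sin δ₁₃ · sin(θ₁₃ − θ₁₂)) = 6371.01·arcsin(0.66216·sin(-36.464°)) = -2576.872 km
|dₓₜ| = 2576.872 km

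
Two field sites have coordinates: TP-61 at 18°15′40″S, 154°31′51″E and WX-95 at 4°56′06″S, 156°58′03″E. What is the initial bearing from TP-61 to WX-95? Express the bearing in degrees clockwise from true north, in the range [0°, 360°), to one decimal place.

10.4°

TP-61: φ = -18.26111°, λ = +154.53083°
WX-95: φ = -4.93500°, λ = +156.96750°
Δλ = 2.4367°
y = sin Δλ · cos φ₂ = 0.042357
x = cos φ₁ sin φ₂ − sin φ₁ cos φ₂ cos Δλ = 0.230211
θ = atan2(y, x) = 10.4255° → 10.4255° (mod 360°)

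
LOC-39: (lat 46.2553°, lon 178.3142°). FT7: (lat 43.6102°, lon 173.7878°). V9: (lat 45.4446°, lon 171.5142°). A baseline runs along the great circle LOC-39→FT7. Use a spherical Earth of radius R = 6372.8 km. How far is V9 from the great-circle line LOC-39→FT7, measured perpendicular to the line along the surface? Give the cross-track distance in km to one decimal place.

272.2 km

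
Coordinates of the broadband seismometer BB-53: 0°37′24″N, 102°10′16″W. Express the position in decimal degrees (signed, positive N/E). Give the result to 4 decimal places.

+0.6233°, -102.1711°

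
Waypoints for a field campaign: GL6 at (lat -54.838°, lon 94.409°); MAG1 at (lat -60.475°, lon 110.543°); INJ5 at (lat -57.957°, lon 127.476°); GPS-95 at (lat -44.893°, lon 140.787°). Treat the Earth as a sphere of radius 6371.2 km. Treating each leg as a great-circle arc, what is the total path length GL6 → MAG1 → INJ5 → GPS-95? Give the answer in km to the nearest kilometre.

3856 km

GL6→MAG1: c = 0.179200 rad, d = 1141.72 km
MAG1→INJ5: c = 0.157011 rad, d = 1000.35 km
INJ5→GPS-95: c = 0.269062 rad, d = 1714.25 km
Total = 1141.72 + 1000.35 + 1714.25 = 3856.32 km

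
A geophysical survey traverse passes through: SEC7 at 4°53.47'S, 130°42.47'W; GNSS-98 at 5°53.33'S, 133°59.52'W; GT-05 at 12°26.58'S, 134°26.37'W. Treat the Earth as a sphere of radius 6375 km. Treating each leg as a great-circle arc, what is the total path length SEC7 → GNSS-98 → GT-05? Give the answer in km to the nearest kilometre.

SEC7: φ = -4.89117°, λ = -130.70783°
GNSS-98: φ = -5.88883°, λ = -133.99200°
GT-05: φ = -12.44300°, λ = -134.43950°
SEC7→GNSS-98: c = 0.059663 rad, d = 380.35 km
GNSS-98→GT-05: c = 0.114651 rad, d = 730.90 km
Total = 380.35 + 730.90 = 1111.25 km

1111 km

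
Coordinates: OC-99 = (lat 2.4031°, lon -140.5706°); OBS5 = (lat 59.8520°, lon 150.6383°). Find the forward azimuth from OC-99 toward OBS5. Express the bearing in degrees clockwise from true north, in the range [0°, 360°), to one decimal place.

Δλ = -68.7911°
y = sin Δλ · cos φ₂ = -0.468218
x = cos φ₁ sin φ₂ − sin φ₁ cos φ₂ cos Δλ = 0.856352
θ = atan2(y, x) = -28.6680° → 331.3320° (mod 360°)

331.3°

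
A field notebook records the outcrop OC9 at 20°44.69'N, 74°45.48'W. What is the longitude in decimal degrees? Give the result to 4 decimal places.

74° + 45.48′/60 = 74 + 0.75800 = 74.7580°

74.7580°W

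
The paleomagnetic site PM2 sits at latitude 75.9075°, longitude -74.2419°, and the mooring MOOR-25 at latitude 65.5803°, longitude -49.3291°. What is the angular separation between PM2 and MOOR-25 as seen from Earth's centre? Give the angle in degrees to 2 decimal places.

12.98°

Δφ = -10.3272°,  Δλ = 24.9128°
a = sin²(Δφ/2) + cos φ₁ cos φ₂ sin²(Δλ/2) = 0.012783
c = 2·arcsin(√a) = 0.226611 rad = 12.9839°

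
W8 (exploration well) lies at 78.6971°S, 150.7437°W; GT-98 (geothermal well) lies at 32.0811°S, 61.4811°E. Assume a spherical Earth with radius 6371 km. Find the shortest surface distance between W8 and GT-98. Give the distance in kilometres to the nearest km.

Δφ = 46.6160°,  Δλ = -147.7752°
a = sin²(Δφ/2) + cos φ₁ cos φ₂ sin²(Δλ/2) = 0.309834
c = 2·arcsin(√a) = 1.180641 rad = 67.6458°
d = R·c = 6371 × 1.180641 = 7521.9 km

7522 km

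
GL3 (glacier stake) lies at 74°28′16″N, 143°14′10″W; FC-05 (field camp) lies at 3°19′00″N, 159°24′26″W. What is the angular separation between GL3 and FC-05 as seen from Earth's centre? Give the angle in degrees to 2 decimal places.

71.79°

GL3: φ = +74.47111°, λ = -143.23611°
FC-05: φ = +3.31667°, λ = -159.40722°
Δφ = -71.1544°,  Δλ = -16.1711°
a = sin²(Δφ/2) + cos φ₁ cos φ₂ sin²(Δλ/2) = 0.343778
c = 2·arcsin(√a) = 1.253032 rad = 71.7935°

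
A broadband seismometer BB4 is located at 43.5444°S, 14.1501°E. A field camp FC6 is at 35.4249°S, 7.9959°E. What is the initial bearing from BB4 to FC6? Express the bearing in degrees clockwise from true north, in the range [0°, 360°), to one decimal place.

Δλ = -6.1542°
y = sin Δλ · cos φ₂ = -0.087358
x = cos φ₁ sin φ₂ − sin φ₁ cos φ₂ cos Δλ = 0.138003
θ = atan2(y, x) = -32.3346° → 327.6654° (mod 360°)

327.7°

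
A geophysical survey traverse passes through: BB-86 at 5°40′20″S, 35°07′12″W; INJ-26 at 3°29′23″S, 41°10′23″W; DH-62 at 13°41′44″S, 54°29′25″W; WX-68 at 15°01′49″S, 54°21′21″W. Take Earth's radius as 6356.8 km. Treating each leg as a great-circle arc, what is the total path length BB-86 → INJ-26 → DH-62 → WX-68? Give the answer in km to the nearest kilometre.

2707 km

BB-86: φ = -5.67222°, λ = -35.12000°
INJ-26: φ = -3.48972°, λ = -41.17306°
DH-62: φ = -13.69556°, λ = -54.49028°
WX-68: φ = -15.03028°, λ = -54.35583°
BB-86→INJ-26: c = 0.111979 rad, d = 711.83 km
INJ-26→DH-62: c = 0.290502 rad, d = 1846.66 km
DH-62→WX-68: c = 0.023406 rad, d = 148.79 km
Total = 711.83 + 1846.66 + 148.79 = 2707.28 km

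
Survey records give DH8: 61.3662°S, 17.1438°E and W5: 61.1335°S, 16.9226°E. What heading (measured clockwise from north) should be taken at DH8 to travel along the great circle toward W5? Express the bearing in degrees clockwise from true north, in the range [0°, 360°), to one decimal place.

Δλ = -0.2212°
y = sin Δλ · cos φ₂ = -0.001864
x = cos φ₁ sin φ₂ − sin φ₁ cos φ₂ cos Δλ = 0.004058
θ = atan2(y, x) = -24.6679° → 335.3321° (mod 360°)

335.3°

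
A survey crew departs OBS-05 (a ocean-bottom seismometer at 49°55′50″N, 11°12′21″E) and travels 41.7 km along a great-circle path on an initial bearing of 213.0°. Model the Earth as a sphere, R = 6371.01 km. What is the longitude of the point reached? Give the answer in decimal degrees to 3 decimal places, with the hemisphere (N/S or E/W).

10.891°E

OBS-05: φ = +49.93056°, λ = +11.20583°
δ = d/R = 41.7/6371.01 = 0.006545 rad
φ₂ = arcsin(sin φ₁ cos δ + cos φ₁ sin δ cos θ)
   = arcsin(0.76526·0.99998 + 0.64372·0.00655·-0.83867) = 49.61561°
λ₂ = λ₁ + atan2(sin θ sin δ cos φ₁, cos δ − sin φ₁ sin φ₂) = 10.89059°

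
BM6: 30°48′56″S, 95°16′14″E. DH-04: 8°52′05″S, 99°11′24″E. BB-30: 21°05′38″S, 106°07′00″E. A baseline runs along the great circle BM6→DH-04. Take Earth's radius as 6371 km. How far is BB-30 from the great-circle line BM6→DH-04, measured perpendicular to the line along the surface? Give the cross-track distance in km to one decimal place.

BM6: φ = -30.81556°, λ = +95.27056°
DH-04: φ = -8.86806°, λ = +99.19000°
BB-30: φ = -21.09389°, λ = +106.11667°
δ₁₃ = central angle BM6→BB-30 = 0.240051 rad  (haversine)
θ₁₃ = bearing BM6→BB-30 = 47.598°,  θ₁₂ = bearing BM6→DH-04 = 10.275°
dₓₜ = R·arcsin(sin δ₁₃ · sin(θ₁₃ − θ₁₂)) = 6371·arcsin(0.23775·sin(37.323°)) = 921.599 km
|dₓₜ| = 921.599 km

921.6 km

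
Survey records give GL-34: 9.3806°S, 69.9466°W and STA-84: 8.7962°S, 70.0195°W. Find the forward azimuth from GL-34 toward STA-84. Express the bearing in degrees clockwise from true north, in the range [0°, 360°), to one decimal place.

353.0°

Δλ = -0.0729°
y = sin Δλ · cos φ₂ = -0.001257
x = cos φ₁ sin φ₂ − sin φ₁ cos φ₂ cos Δλ = 0.010199
θ = atan2(y, x) = -7.0280° → 352.9720° (mod 360°)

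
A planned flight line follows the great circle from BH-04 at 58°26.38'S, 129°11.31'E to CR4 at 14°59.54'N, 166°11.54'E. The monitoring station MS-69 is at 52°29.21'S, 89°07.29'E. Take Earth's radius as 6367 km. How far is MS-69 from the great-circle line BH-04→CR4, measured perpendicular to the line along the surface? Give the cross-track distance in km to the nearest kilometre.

1976 km

BH-04: φ = -58.43967°, λ = +129.18850°
CR4: φ = +14.99233°, λ = +166.19233°
MS-69: φ = -52.48683°, λ = +89.12150°
δ₁₃ = central angle BH-04→MS-69 = 0.403221 rad  (haversine)
θ₁₃ = bearing BH-04→MS-69 = 267.360°,  θ₁₂ = bearing BH-04→CR4 = 36.257°
dₓₜ = R·arcsin(sin δ₁₃ · sin(θ₁₃ − θ₁₂)) = 6367·arcsin(0.39238·sin(231.103°)) = -1975.939 km
|dₓₜ| = 1975.939 km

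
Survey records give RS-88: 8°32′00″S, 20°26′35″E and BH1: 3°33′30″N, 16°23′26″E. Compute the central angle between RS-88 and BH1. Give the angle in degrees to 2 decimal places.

RS-88: φ = -8.53333°, λ = +20.44306°
BH1: φ = +3.55833°, λ = +16.39056°
Δφ = 12.0917°,  Δλ = -4.0525°
a = sin²(Δφ/2) + cos φ₁ cos φ₂ sin²(Δλ/2) = 0.012327
c = 2·arcsin(√a) = 0.222513 rad = 12.7491°

12.75°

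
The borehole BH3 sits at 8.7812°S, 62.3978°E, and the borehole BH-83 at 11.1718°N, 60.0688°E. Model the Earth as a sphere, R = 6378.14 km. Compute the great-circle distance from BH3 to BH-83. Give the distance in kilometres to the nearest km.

2236 km

Δφ = 19.9530°,  Δλ = -2.3290°
a = sin²(Δφ/2) + cos φ₁ cos φ₂ sin²(Δλ/2) = 0.030414
c = 2·arcsin(√a) = 0.350585 rad = 20.0870°
d = R·c = 6378.14 × 0.350585 = 2236.1 km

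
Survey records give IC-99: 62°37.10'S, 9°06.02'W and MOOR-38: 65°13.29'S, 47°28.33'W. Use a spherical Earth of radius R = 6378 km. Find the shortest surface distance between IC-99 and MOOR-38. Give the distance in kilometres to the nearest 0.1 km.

1869.8 km

IC-99: φ = -62.61833°, λ = -9.10033°
MOOR-38: φ = -65.22150°, λ = -47.47217°
Δφ = -2.6032°,  Δλ = -38.3718°
a = sin²(Δφ/2) + cos φ₁ cos φ₂ sin²(Δλ/2) = 0.021334
c = 2·arcsin(√a) = 0.293170 rad = 16.7974°
d = R·c = 6378 × 0.293170 = 1869.8 km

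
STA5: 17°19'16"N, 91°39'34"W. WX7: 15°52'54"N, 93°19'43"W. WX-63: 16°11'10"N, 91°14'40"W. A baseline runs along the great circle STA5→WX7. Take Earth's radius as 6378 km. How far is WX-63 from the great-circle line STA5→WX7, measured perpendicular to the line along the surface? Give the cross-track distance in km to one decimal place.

STA5: φ = +17.32111°, λ = -91.65944°
WX7: φ = +15.88167°, λ = -93.32861°
WX-63: φ = +16.18611°, λ = -91.24444°
δ₁₃ = central angle STA5→WX-63 = 0.020989 rad  (haversine)
θ₁₃ = bearing STA5→WX-63 = 160.644°,  θ₁₂ = bearing STA5→WX7 = 228.258°
dₓₜ = R·arcsin(sin δ₁₃ · sin(θ₁₃ − θ₁₂)) = 6378·arcsin(0.02099·sin(-67.614°)) = -123.775 km
|dₓₜ| = 123.775 km

123.8 km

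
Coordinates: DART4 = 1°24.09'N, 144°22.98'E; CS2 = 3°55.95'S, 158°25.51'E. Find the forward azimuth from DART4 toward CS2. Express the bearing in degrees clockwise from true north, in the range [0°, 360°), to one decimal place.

DART4: φ = +1.40150°, λ = +144.38300°
CS2: φ = -3.93250°, λ = +158.42517°
Δλ = 14.0422°
y = sin Δλ · cos φ₂ = 0.242065
x = cos φ₁ sin φ₂ − sin φ₁ cos φ₂ cos Δλ = -0.092232
θ = atan2(y, x) = 110.8580° → 110.8580° (mod 360°)

110.9°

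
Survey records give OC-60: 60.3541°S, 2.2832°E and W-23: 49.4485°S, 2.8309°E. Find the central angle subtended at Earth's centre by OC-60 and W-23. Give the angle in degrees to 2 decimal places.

10.91°

Δφ = 10.9056°,  Δλ = 0.5477°
a = sin²(Δφ/2) + cos φ₁ cos φ₂ sin²(Δλ/2) = 0.009037
c = 2·arcsin(√a) = 0.190416 rad = 10.9100°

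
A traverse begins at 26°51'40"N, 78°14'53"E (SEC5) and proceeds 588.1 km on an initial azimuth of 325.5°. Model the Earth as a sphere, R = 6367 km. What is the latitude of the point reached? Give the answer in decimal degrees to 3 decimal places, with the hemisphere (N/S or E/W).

31.179°N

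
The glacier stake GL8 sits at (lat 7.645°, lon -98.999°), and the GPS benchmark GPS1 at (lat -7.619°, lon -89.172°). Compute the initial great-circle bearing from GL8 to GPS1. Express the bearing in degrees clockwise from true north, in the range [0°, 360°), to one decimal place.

Δλ = 9.8270°
y = sin Δλ · cos φ₂ = 0.169167
x = cos φ₁ sin φ₂ − sin φ₁ cos φ₂ cos Δλ = -0.261332
θ = atan2(y, x) = 147.0840° → 147.0840° (mod 360°)

147.1°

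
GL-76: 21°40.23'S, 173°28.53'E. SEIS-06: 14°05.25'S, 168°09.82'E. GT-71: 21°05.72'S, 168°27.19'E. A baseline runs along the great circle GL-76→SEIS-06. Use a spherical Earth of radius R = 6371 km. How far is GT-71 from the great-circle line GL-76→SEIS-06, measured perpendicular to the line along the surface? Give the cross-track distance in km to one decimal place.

GL-76: φ = -21.67050°, λ = +173.47550°
SEIS-06: φ = -14.08750°, λ = +168.16367°
GT-71: φ = -21.09533°, λ = +168.45317°
δ₁₃ = central angle GL-76→GT-71 = 0.082233 rad  (haversine)
θ₁₃ = bearing GL-76→GT-71 = 276.091°,  θ₁₂ = bearing GL-76→SEIS-06 = 325.454°
dₓₜ = R·arcsin(sin δ₁₃ · sin(θ₁₃ − θ₁₂)) = 6371·arcsin(0.08214·sin(-49.363°)) = -397.380 km
|dₓₜ| = 397.380 km

397.4 km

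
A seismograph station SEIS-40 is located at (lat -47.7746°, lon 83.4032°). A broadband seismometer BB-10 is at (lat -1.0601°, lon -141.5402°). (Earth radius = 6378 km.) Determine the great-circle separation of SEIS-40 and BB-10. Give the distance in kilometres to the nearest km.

13081 km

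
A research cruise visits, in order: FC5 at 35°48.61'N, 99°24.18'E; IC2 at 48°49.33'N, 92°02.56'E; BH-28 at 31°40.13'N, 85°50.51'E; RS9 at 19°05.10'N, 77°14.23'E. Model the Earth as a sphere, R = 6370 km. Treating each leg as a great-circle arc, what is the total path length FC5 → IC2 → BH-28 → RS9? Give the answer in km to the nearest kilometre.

5186 km

FC5: φ = +35.81017°, λ = +99.40300°
IC2: φ = +48.82217°, λ = +92.04267°
BH-28: φ = +31.66883°, λ = +85.84183°
RS9: φ = +19.08500°, λ = +77.23717°
FC5→IC2: c = 0.245881 rad, d = 1566.26 km
IC2→BH-28: c = 0.310305 rad, d = 1976.64 km
BH-28→RS9: c = 0.257910 rad, d = 1642.89 km
Total = 1566.26 + 1976.64 + 1642.89 = 5185.79 km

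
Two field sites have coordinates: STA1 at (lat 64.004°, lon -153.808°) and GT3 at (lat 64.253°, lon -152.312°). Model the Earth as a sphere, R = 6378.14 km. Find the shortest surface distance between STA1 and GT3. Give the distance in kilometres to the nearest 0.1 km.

Δφ = 0.2490°,  Δλ = 1.4960°
a = sin²(Δφ/2) + cos φ₁ cos φ₂ sin²(Δλ/2) = 0.000037
c = 2·arcsin(√a) = 0.012194 rad = 0.6986°
d = R·c = 6378.14 × 0.012194 = 77.8 km

77.8 km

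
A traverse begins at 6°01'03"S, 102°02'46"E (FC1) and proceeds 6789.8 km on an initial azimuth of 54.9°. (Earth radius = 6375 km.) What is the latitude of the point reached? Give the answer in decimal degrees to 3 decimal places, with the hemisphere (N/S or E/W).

FC1: φ = -6.01750°, λ = +102.04611°
δ = d/R = 6789.8/6375 = 1.065067 rad
φ₂ = arcsin(sin φ₁ cos δ + cos φ₁ sin δ cos θ)
   = arcsin(-0.10483·0.48445 + 0.99449·0.87482·0.57501) = 26.70966°
λ₂ = λ₁ + atan2(sin θ sin δ cos φ₁, cos δ − sin φ₁ sin φ₂) = 155.29377°

26.710°N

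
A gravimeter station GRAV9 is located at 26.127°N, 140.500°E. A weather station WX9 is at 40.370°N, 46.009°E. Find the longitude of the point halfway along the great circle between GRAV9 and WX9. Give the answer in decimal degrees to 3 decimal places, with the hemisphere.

Bx = cos φ₂ cos Δλ = -0.059657,  By = cos φ₂ sin Δλ = -0.759538
φₘ = atan2(sin φ₁ + sin φ₂, √((cos φ₁ + Bx)² + By²)) = 43.88920°
λₘ = λ₁ + atan2(By, cos φ₁ + Bx) = 98.31733°

98.317°E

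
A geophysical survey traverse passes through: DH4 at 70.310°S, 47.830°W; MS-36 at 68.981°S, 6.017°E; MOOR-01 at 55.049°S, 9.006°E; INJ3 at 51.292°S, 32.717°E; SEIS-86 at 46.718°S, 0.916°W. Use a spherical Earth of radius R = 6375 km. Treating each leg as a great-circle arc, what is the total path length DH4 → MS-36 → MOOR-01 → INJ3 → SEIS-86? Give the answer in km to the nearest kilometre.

DH4→MS-36: c = 0.316997 rad, d = 2020.85 km
MS-36→MOOR-01: c = 0.244318 rad, d = 1557.52 km
MOOR-01→INJ3: c = 0.255213 rad, d = 1626.98 km
INJ3→SEIS-86: c = 0.389640 rad, d = 2483.95 km
Total = 2020.85 + 1557.52 + 1626.98 + 2483.95 = 7689.32 km

7689 km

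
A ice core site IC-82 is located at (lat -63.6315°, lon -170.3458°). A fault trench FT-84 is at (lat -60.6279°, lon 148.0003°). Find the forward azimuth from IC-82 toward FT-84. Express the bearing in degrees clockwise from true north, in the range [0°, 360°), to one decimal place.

Δλ = -41.6539°
y = sin Δλ · cos φ₂ = -0.325987
x = cos φ₁ sin φ₂ − sin φ₁ cos φ₂ cos Δλ = -0.058706
θ = atan2(y, x) = -100.2087° → 259.7913° (mod 360°)

259.8°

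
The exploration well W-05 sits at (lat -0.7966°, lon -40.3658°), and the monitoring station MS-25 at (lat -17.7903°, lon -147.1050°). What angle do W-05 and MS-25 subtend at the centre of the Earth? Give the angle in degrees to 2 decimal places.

Δφ = -16.9937°,  Δλ = -106.7392°
a = sin²(Δφ/2) + cos φ₁ cos φ₂ sin²(Δλ/2) = 0.634984
c = 2·arcsin(√a) = 1.844157 rad = 105.6624°

105.66°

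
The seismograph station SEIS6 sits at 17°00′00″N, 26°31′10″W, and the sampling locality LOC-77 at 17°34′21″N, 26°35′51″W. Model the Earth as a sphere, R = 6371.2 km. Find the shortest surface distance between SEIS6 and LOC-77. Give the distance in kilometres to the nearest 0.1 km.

64.2 km

SEIS6: φ = +17.00000°, λ = -26.51944°
LOC-77: φ = +17.57250°, λ = -26.59750°
Δφ = 0.5725°,  Δλ = -0.0781°
a = sin²(Δφ/2) + cos φ₁ cos φ₂ sin²(Δλ/2) = 0.000025
c = 2·arcsin(√a) = 0.010076 rad = 0.5773°
d = R·c = 6371.2 × 0.010076 = 64.2 km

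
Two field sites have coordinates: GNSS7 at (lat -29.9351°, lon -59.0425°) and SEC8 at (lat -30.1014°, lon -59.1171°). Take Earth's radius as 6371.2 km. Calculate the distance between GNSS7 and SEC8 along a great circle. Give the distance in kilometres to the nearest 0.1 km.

19.8 km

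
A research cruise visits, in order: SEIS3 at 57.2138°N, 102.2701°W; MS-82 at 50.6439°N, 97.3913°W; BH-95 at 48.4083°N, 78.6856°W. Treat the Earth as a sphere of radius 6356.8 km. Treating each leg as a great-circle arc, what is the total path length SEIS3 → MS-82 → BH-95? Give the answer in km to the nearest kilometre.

SEIS3→MS-82: c = 0.125071 rad, d = 795.05 km
MS-82→BH-95: c = 0.214873 rad, d = 1365.90 km
Total = 795.05 + 1365.90 = 2160.95 km

2161 km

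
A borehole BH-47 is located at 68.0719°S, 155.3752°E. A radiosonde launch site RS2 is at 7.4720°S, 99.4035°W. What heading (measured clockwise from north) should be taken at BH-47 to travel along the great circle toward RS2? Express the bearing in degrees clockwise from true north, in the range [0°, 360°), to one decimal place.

Δλ = 105.2213°
y = sin Δλ · cos φ₂ = 0.956725
x = cos φ₁ sin φ₂ − sin φ₁ cos φ₂ cos Δλ = -0.290048
θ = atan2(y, x) = 106.8656° → 106.8656° (mod 360°)

106.9°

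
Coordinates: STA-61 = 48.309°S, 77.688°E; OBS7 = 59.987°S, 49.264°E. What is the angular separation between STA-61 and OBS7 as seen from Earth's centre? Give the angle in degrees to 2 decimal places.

Δφ = -11.6780°,  Δλ = -28.4240°
a = sin²(Δφ/2) + cos φ₁ cos φ₂ sin²(Δλ/2) = 0.030403
c = 2·arcsin(√a) = 0.350518 rad = 20.0832°

20.08°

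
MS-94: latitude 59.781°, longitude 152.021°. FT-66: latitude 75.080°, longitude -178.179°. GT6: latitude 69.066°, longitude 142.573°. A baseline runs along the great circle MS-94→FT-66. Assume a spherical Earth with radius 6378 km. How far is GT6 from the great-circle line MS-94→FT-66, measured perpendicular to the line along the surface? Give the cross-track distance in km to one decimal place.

766.9 km

δ₁₃ = central angle MS-94→GT6 = 0.176532 rad  (haversine)
θ₁₃ = bearing MS-94→GT6 = 340.490°,  θ₁₂ = bearing MS-94→FT-66 = 23.572°
dₓₜ = R·arcsin(sin δ₁₃ · sin(θ₁₃ − θ₁₂)) = 6378·arcsin(0.17562·sin(316.919°)) = -766.904 km
|dₓₜ| = 766.904 km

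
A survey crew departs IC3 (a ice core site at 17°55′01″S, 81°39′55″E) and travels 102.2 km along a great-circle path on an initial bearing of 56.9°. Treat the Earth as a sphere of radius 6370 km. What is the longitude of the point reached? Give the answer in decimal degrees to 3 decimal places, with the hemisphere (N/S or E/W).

IC3: φ = -17.91694°, λ = +81.66528°
δ = d/R = 102.2/6370 = 0.016044 rad
φ₂ = arcsin(sin φ₁ cos δ + cos φ₁ sin δ cos θ)
   = arcsin(-0.30764·0.99987 + 0.95150·0.01604·0.54610) = -17.41329°
λ₂ = λ₁ + atan2(sin θ sin δ cos φ₁, cos δ − sin φ₁ sin φ₂) = 82.47233°

82.472°E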